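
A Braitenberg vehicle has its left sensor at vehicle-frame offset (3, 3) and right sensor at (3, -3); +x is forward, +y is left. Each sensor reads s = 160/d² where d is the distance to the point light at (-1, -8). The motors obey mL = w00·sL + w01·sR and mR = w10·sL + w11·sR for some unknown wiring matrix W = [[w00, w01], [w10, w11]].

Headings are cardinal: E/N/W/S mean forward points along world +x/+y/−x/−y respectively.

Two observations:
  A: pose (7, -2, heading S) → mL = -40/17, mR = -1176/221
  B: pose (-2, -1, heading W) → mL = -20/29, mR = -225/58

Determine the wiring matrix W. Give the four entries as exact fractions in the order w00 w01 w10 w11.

0 -1/2 -1/2 -1

obs A: pose=(7,-2,S) → sL=16/13, sR=80/17, mL=-40/17, mR=-1176/221
obs B: pose=(-2,-1,W) → sL=5, sR=40/29, mL=-20/29, mR=-225/58
sensor matrix S = [[16/13, 80/17], [5, 40/29]]; det S = -139920/6409
solve [mL_A; mL_B] = S·[w00; w01] and [mR_A; mR_B] = S·[w10; w11]:
  w00 = 0, w01 = -1/2, w10 = -1/2, w11 = -1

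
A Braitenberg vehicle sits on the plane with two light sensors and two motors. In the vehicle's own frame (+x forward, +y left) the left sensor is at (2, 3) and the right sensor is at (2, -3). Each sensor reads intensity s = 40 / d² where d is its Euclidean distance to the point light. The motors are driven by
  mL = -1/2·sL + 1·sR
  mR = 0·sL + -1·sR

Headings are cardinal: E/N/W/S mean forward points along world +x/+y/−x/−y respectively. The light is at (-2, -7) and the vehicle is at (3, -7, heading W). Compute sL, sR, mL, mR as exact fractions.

20/9 20/9 10/9 -20/9

left sensor world pos  = (1, -10); dL² = 18
right sensor world pos = (1, -4); dR² = 18
sL = 40/18 = 20/9
sR = 40/18 = 20/9
mL = -1/2·sL + 1·sR = 10/9
mR = 0·sL + -1·sR = -20/9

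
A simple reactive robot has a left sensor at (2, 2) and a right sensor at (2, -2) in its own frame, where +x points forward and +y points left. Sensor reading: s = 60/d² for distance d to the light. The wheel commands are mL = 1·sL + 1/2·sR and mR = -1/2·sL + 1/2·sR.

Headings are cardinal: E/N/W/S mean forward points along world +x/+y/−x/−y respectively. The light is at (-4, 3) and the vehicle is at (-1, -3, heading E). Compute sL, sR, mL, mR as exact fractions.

left sensor world pos  = (1, -1); dL² = 41
right sensor world pos = (1, -5); dR² = 89
sL = 60/41 = 60/41
sR = 60/89 = 60/89
mL = 1·sL + 1/2·sR = 6570/3649
mR = -1/2·sL + 1/2·sR = -1440/3649

60/41 60/89 6570/3649 -1440/3649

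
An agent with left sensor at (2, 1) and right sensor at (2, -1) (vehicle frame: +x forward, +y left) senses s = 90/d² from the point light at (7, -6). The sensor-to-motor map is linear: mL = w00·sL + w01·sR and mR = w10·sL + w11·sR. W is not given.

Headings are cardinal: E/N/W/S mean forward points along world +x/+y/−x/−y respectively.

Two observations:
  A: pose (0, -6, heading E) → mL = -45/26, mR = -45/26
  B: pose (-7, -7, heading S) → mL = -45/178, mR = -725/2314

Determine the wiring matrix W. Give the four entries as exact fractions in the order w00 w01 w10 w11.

-1/2 0 -1 1/2

obs A: pose=(0,-6,E) → sL=45/13, sR=45/13, mL=-45/26, mR=-45/26
obs B: pose=(-7,-7,S) → sL=45/89, sR=5/13, mL=-45/178, mR=-725/2314
sensor matrix S = [[45/13, 45/13], [45/89, 5/13]]; det S = -6300/15041
solve [mL_A; mL_B] = S·[w00; w01] and [mR_A; mR_B] = S·[w10; w11]:
  w00 = -1/2, w01 = 0, w10 = -1, w11 = 1/2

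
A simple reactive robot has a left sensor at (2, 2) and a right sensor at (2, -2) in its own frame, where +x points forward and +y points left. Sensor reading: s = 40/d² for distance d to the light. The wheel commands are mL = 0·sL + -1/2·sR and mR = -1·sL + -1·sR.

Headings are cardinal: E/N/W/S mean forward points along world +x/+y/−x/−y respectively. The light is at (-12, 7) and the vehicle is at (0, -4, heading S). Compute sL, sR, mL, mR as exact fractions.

8/73 40/269 -20/269 -5072/19637

left sensor world pos  = (2, -6); dL² = 365
right sensor world pos = (-2, -6); dR² = 269
sL = 40/365 = 8/73
sR = 40/269 = 40/269
mL = 0·sL + -1/2·sR = -20/269
mR = -1·sL + -1·sR = -5072/19637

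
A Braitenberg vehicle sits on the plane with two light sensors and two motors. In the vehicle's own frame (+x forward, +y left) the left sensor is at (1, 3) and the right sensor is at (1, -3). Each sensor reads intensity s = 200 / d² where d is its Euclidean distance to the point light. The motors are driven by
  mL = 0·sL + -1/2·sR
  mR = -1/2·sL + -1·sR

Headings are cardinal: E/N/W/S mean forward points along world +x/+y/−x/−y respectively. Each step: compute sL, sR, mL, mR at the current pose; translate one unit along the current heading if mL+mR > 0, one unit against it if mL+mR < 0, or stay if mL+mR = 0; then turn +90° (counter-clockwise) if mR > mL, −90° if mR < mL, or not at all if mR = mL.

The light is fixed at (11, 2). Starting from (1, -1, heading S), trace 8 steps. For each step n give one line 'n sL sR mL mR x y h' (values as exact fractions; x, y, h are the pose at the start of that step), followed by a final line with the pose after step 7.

0 40/13 40/37 -20/37 -1260/481 1 -1 S
1 100/73 100/61 -50/61 -10350/4453 1 0 W
2 40/29 200/37 -100/37 -6540/1073 2 0 N
3 25/8 2 -1 -57/16 2 -1 E
4 40/13 40/37 -20/37 -1260/481 1 -1 S
5 100/73 100/61 -50/61 -10350/4453 1 0 W
6 40/29 200/37 -100/37 -6540/1073 2 0 N
7 25/8 2 -1 -57/16 2 -1 E
final 1 -1 S

n=0: pose=(1,-1,S); sL=40/13, sR=40/37; mL=-20/37, mR=-1260/481; mL+mR=-1520/481 → advance -1; mR−mL=-1000/481 → turn -1·90°
n=1: pose=(1,0,W); sL=100/73, sR=100/61; mL=-50/61, mR=-10350/4453; mL+mR=-14000/4453 → advance -1; mR−mL=-6700/4453 → turn -1·90°
n=2: pose=(2,0,N); sL=40/29, sR=200/37; mL=-100/37, mR=-6540/1073; mL+mR=-9440/1073 → advance -1; mR−mL=-3640/1073 → turn -1·90°
n=3: pose=(2,-1,E); sL=25/8, sR=2; mL=-1, mR=-57/16; mL+mR=-73/16 → advance -1; mR−mL=-41/16 → turn -1·90°
n=4: pose=(1,-1,S); sL=40/13, sR=40/37; mL=-20/37, mR=-1260/481; mL+mR=-1520/481 → advance -1; mR−mL=-1000/481 → turn -1·90°
n=5: pose=(1,0,W); sL=100/73, sR=100/61; mL=-50/61, mR=-10350/4453; mL+mR=-14000/4453 → advance -1; mR−mL=-6700/4453 → turn -1·90°
n=6: pose=(2,0,N); sL=40/29, sR=200/37; mL=-100/37, mR=-6540/1073; mL+mR=-9440/1073 → advance -1; mR−mL=-3640/1073 → turn -1·90°
n=7: pose=(2,-1,E); sL=25/8, sR=2; mL=-1, mR=-57/16; mL+mR=-73/16 → advance -1; mR−mL=-41/16 → turn -1·90°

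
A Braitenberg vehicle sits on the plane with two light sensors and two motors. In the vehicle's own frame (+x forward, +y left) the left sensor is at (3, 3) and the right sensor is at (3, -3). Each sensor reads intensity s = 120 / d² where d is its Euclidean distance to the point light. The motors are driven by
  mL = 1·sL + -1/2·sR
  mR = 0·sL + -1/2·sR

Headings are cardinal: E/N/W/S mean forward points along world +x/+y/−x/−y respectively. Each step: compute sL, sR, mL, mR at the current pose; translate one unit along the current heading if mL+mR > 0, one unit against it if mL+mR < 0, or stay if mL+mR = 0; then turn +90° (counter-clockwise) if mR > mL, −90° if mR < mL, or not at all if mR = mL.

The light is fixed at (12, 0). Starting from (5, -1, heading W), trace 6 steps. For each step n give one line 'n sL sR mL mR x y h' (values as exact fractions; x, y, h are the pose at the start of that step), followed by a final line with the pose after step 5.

0 30/29 15/13 345/754 -15/26 5 -1 W
1 24/17 120/13 -708/221 -60/13 6 -1 N
2 12 60/17 174/17 -30/17 6 -2 E
3 120/29 120/89 8940/2581 -60/89 7 -2 S
4 6/5 15/8 21/80 -15/16 7 -3 W
5 120/49 120 -2820/49 -60 8 -3 N
final 8 -4 E

n=0: pose=(5,-1,W); sL=30/29, sR=15/13; mL=345/754, mR=-15/26; mL+mR=-45/377 → advance -1; mR−mL=-30/29 → turn -1·90°
n=1: pose=(6,-1,N); sL=24/17, sR=120/13; mL=-708/221, mR=-60/13; mL+mR=-1728/221 → advance -1; mR−mL=-24/17 → turn -1·90°
n=2: pose=(6,-2,E); sL=12, sR=60/17; mL=174/17, mR=-30/17; mL+mR=144/17 → advance +1; mR−mL=-12 → turn -1·90°
n=3: pose=(7,-2,S); sL=120/29, sR=120/89; mL=8940/2581, mR=-60/89; mL+mR=7200/2581 → advance +1; mR−mL=-120/29 → turn -1·90°
n=4: pose=(7,-3,W); sL=6/5, sR=15/8; mL=21/80, mR=-15/16; mL+mR=-27/40 → advance -1; mR−mL=-6/5 → turn -1·90°
n=5: pose=(8,-3,N); sL=120/49, sR=120; mL=-2820/49, mR=-60; mL+mR=-5760/49 → advance -1; mR−mL=-120/49 → turn -1·90°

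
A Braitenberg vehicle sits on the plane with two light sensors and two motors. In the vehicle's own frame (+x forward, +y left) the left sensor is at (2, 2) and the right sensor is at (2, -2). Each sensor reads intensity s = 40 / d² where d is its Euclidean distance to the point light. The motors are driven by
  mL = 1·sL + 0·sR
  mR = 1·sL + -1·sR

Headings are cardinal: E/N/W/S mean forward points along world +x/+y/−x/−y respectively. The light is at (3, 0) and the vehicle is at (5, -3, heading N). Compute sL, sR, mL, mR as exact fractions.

40 40/17 40 640/17

left sensor world pos  = (3, -1); dL² = 1
right sensor world pos = (7, -1); dR² = 17
sL = 40/1 = 40
sR = 40/17 = 40/17
mL = 1·sL + 0·sR = 40
mR = 1·sL + -1·sR = 640/17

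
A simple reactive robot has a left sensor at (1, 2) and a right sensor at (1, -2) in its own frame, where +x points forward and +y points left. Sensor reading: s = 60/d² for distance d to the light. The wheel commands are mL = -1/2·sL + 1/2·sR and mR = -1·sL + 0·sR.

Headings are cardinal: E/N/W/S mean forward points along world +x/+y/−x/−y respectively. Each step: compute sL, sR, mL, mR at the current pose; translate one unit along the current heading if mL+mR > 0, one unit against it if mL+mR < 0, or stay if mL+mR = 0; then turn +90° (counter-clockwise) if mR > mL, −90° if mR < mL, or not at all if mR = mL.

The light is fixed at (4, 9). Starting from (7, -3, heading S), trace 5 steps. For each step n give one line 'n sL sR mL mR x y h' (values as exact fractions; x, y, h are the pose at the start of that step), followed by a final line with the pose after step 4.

n=0: pose=(7,-3,S); sL=30/97, sR=6/17; mL=36/1649, mR=-30/97; mL+mR=-474/1649 → advance -1; mR−mL=-546/1649 → turn -1·90°
n=1: pose=(7,-2,W); sL=60/173, sR=12/17; mL=528/2941, mR=-60/173; mL+mR=-492/2941 → advance -1; mR−mL=-1548/2941 → turn -1·90°
n=2: pose=(8,-2,N); sL=15/26, sR=15/34; mL=-15/221, mR=-15/26; mL+mR=-285/442 → advance -1; mR−mL=-225/442 → turn -1·90°
n=3: pose=(8,-3,E); sL=12/25, sR=60/221; mL=-576/5525, mR=-12/25; mL+mR=-3228/5525 → advance -1; mR−mL=-2076/5525 → turn -1·90°
n=4: pose=(7,-3,S); sL=30/97, sR=6/17; mL=36/1649, mR=-30/97; mL+mR=-474/1649 → advance -1; mR−mL=-546/1649 → turn -1·90°

0 30/97 6/17 36/1649 -30/97 7 -3 S
1 60/173 12/17 528/2941 -60/173 7 -2 W
2 15/26 15/34 -15/221 -15/26 8 -2 N
3 12/25 60/221 -576/5525 -12/25 8 -3 E
4 30/97 6/17 36/1649 -30/97 7 -3 S
final 7 -2 W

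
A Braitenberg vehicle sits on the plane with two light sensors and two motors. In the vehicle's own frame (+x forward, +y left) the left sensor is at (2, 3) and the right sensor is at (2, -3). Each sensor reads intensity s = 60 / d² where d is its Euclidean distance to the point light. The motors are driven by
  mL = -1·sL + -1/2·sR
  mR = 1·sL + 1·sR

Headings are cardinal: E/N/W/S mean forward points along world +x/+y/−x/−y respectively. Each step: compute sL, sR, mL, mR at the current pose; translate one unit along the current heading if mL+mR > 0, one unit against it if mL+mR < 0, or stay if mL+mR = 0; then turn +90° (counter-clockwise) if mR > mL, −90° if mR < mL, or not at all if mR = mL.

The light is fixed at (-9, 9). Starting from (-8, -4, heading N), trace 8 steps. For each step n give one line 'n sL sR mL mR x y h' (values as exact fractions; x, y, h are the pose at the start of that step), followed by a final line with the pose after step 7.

n=0: pose=(-8,-4,N); sL=12/25, sR=60/137; mL=-2394/3425, mR=3144/3425; mL+mR=30/137 → advance +1; mR−mL=5538/3425 → turn +1·90°
n=1: pose=(-8,-3,W); sL=30/113, sR=30/41; mL=-2925/4633, mR=4620/4633; mL+mR=15/41 → advance +1; mR−mL=7545/4633 → turn +1·90°
n=2: pose=(-9,-3,S); sL=12/41, sR=12/41; mL=-18/41, mR=24/41; mL+mR=6/41 → advance +1; mR−mL=42/41 → turn +1·90°
n=3: pose=(-9,-4,E); sL=15/26, sR=3/13; mL=-9/13, mR=21/26; mL+mR=3/26 → advance +1; mR−mL=3/2 → turn +1·90°
n=4: pose=(-8,-4,N); sL=12/25, sR=60/137; mL=-2394/3425, mR=3144/3425; mL+mR=30/137 → advance +1; mR−mL=5538/3425 → turn +1·90°
n=5: pose=(-8,-3,W); sL=30/113, sR=30/41; mL=-2925/4633, mR=4620/4633; mL+mR=15/41 → advance +1; mR−mL=7545/4633 → turn +1·90°
n=6: pose=(-9,-3,S); sL=12/41, sR=12/41; mL=-18/41, mR=24/41; mL+mR=6/41 → advance +1; mR−mL=42/41 → turn +1·90°
n=7: pose=(-9,-4,E); sL=15/26, sR=3/13; mL=-9/13, mR=21/26; mL+mR=3/26 → advance +1; mR−mL=3/2 → turn +1·90°

0 12/25 60/137 -2394/3425 3144/3425 -8 -4 N
1 30/113 30/41 -2925/4633 4620/4633 -8 -3 W
2 12/41 12/41 -18/41 24/41 -9 -3 S
3 15/26 3/13 -9/13 21/26 -9 -4 E
4 12/25 60/137 -2394/3425 3144/3425 -8 -4 N
5 30/113 30/41 -2925/4633 4620/4633 -8 -3 W
6 12/41 12/41 -18/41 24/41 -9 -3 S
7 15/26 3/13 -9/13 21/26 -9 -4 E
final -8 -4 N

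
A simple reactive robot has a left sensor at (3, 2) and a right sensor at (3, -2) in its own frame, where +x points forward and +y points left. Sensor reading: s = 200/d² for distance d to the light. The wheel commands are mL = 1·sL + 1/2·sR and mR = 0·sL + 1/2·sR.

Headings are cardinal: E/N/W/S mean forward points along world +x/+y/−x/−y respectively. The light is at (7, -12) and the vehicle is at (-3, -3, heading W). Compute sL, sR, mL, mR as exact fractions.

left sensor world pos  = (-6, -5); dL² = 218
right sensor world pos = (-6, -1); dR² = 290
sL = 200/218 = 100/109
sR = 200/290 = 20/29
mL = 1·sL + 1/2·sR = 3990/3161
mR = 0·sL + 1/2·sR = 10/29

100/109 20/29 3990/3161 10/29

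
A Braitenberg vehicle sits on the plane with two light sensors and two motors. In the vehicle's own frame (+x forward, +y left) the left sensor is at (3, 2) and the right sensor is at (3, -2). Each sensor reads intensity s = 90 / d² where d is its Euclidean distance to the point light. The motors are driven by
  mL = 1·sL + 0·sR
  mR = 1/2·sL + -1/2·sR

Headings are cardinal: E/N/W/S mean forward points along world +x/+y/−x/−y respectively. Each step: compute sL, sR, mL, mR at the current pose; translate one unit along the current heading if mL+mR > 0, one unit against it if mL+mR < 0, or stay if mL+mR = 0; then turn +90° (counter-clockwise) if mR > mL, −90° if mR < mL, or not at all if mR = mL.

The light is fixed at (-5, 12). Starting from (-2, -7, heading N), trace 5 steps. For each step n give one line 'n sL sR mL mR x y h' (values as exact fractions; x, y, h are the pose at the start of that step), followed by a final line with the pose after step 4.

0 90/257 90/281 90/257 1080/72217 -2 -7 N
1 45/146 45/218 45/146 405/7957 -2 -6 E
2 10/53 18/89 10/53 -32/4717 -1 -6 S
3 45/221 9/29 45/221 -342/6409 -1 -7 W
4 90/257 90/281 90/257 1080/72217 -2 -7 N
final -2 -6 E

n=0: pose=(-2,-7,N); sL=90/257, sR=90/281; mL=90/257, mR=1080/72217; mL+mR=26370/72217 → advance +1; mR−mL=-24210/72217 → turn -1·90°
n=1: pose=(-2,-6,E); sL=45/146, sR=45/218; mL=45/146, mR=405/7957; mL+mR=5715/15914 → advance +1; mR−mL=-4095/15914 → turn -1·90°
n=2: pose=(-1,-6,S); sL=10/53, sR=18/89; mL=10/53, mR=-32/4717; mL+mR=858/4717 → advance +1; mR−mL=-922/4717 → turn -1·90°
n=3: pose=(-1,-7,W); sL=45/221, sR=9/29; mL=45/221, mR=-342/6409; mL+mR=963/6409 → advance +1; mR−mL=-1647/6409 → turn -1·90°
n=4: pose=(-2,-7,N); sL=90/257, sR=90/281; mL=90/257, mR=1080/72217; mL+mR=26370/72217 → advance +1; mR−mL=-24210/72217 → turn -1·90°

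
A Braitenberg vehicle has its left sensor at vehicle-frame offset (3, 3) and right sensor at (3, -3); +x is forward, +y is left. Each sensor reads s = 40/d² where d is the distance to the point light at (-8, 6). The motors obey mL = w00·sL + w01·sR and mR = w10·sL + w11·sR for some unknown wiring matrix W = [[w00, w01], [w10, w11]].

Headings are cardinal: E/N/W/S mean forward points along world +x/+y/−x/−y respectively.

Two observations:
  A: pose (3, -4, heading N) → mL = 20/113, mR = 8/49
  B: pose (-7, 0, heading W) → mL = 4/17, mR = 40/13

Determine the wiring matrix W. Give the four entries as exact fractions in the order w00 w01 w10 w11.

1/2 0 0 1

obs A: pose=(3,-4,N) → sL=40/113, sR=8/49, mL=20/113, mR=8/49
obs B: pose=(-7,0,W) → sL=8/17, sR=40/13, mL=4/17, mR=40/13
sensor matrix S = [[40/113, 8/49], [8/17, 40/13]]; det S = 1238784/1223677
solve [mL_A; mL_B] = S·[w00; w01] and [mR_A; mR_B] = S·[w10; w11]:
  w00 = 1/2, w01 = 0, w10 = 0, w11 = 1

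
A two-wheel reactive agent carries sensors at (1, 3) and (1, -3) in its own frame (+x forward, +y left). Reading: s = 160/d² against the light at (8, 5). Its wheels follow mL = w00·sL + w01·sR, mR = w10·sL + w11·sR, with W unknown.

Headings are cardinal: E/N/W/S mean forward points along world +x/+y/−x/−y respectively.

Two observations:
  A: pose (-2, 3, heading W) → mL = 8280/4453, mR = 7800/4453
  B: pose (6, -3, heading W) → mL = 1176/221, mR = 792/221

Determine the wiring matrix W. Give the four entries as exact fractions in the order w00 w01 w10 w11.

obs A: pose=(-2,3,W) → sL=80/73, sR=80/61, mL=8280/4453, mR=7800/4453
obs B: pose=(6,-3,W) → sL=16/13, sR=80/17, mL=1176/221, mR=792/221
sensor matrix S = [[80/73, 80/61], [16/13, 80/17]]; det S = 3486720/984113
solve [mL_A; mL_B] = S·[w00; w01] and [mR_A; mR_B] = S·[w10; w11]:
  w00 = 1/2, w01 = 1, w10 = 1, w11 = 1/2

1/2 1 1 1/2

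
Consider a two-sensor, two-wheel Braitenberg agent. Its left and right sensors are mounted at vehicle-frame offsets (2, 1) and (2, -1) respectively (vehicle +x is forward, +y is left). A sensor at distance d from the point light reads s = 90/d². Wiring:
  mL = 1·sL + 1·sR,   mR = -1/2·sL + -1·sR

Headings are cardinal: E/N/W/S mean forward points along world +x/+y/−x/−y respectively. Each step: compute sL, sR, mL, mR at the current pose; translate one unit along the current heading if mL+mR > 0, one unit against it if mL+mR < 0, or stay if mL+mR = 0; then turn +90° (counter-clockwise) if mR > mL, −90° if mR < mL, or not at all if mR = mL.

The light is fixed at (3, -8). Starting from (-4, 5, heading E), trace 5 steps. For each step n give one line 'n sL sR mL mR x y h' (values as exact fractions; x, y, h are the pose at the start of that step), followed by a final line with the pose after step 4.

n=0: pose=(-4,5,E); sL=90/221, sR=90/169; mL=2700/2873, mR=-2115/2873; mL+mR=45/221 → advance +1; mR−mL=-4815/2873 → turn -1·90°
n=1: pose=(-3,5,S); sL=45/73, sR=9/17; mL=1422/1241, mR=-2079/2482; mL+mR=45/146 → advance +1; mR−mL=-4923/2482 → turn -1·90°
n=2: pose=(-3,4,W); sL=18/37, sR=90/233; mL=7524/8621, mR=-5427/8621; mL+mR=9/37 → advance +1; mR−mL=-12951/8621 → turn -1·90°
n=3: pose=(-4,4,N); sL=9/26, sR=45/116; mL=1107/1508, mR=-423/754; mL+mR=9/52 → advance +1; mR−mL=-1953/1508 → turn -1·90°
n=4: pose=(-4,5,E); sL=90/221, sR=90/169; mL=2700/2873, mR=-2115/2873; mL+mR=45/221 → advance +1; mR−mL=-4815/2873 → turn -1·90°

0 90/221 90/169 2700/2873 -2115/2873 -4 5 E
1 45/73 9/17 1422/1241 -2079/2482 -3 5 S
2 18/37 90/233 7524/8621 -5427/8621 -3 4 W
3 9/26 45/116 1107/1508 -423/754 -4 4 N
4 90/221 90/169 2700/2873 -2115/2873 -4 5 E
final -3 5 S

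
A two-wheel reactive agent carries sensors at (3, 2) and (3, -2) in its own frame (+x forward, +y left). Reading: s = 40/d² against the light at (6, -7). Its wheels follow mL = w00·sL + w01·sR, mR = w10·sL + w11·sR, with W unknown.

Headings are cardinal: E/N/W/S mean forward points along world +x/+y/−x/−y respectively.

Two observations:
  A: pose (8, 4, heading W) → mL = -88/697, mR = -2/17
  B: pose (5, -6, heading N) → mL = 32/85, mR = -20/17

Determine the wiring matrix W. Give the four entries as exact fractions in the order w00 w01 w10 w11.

obs A: pose=(8,4,W) → sL=20/41, sR=4/17, mL=-88/697, mR=-2/17
obs B: pose=(5,-6,N) → sL=8/5, sR=40/17, mL=32/85, mR=-20/17
sensor matrix S = [[20/41, 4/17], [8/5, 40/17]]; det S = 2688/3485
solve [mL_A; mL_B] = S·[w00; w01] and [mR_A; mR_B] = S·[w10; w11]:
  w00 = -1/2, w01 = 1/2, w10 = 0, w11 = -1/2

-1/2 1/2 0 -1/2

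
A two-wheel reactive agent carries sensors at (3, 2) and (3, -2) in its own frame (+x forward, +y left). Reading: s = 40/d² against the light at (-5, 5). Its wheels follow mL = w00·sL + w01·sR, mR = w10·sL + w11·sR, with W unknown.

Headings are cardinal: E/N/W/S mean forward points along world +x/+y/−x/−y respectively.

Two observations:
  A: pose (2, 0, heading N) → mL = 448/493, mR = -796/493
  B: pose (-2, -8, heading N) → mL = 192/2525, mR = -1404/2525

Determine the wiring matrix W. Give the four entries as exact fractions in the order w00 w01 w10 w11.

1 -1 -1 -1/2

obs A: pose=(2,0,N) → sL=40/29, sR=8/17, mL=448/493, mR=-796/493
obs B: pose=(-2,-8,N) → sL=40/101, sR=8/25, mL=192/2525, mR=-1404/2525
sensor matrix S = [[40/29, 8/17], [40/101, 8/25]]; det S = 63488/248965
solve [mL_A; mL_B] = S·[w00; w01] and [mR_A; mR_B] = S·[w10; w11]:
  w00 = 1, w01 = -1, w10 = -1, w11 = -1/2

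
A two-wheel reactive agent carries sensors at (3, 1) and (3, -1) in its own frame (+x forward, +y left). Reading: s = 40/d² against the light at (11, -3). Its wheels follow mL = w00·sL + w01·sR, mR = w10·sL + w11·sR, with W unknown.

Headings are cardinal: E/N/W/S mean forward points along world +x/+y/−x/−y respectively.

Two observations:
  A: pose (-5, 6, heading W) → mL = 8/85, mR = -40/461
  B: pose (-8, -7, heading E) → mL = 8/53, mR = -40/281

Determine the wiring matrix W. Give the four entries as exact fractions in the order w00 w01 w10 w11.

1 0 0 -1

obs A: pose=(-5,6,W) → sL=8/85, sR=40/461, mL=8/85, mR=-40/461
obs B: pose=(-8,-7,E) → sL=8/53, sR=40/281, mL=8/53, mR=-40/281
sensor matrix S = [[8/85, 40/461], [8/53, 40/281]]; det S = 35072/116716441
solve [mL_A; mL_B] = S·[w00; w01] and [mR_A; mR_B] = S·[w10; w11]:
  w00 = 1, w01 = 0, w10 = 0, w11 = -1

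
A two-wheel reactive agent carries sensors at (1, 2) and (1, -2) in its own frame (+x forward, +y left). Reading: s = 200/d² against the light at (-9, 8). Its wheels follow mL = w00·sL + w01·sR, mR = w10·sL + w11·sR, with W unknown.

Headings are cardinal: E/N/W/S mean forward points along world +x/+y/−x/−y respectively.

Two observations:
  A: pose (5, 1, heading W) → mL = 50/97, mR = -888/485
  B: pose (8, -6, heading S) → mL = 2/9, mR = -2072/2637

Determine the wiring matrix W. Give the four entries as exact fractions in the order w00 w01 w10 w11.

obs A: pose=(5,1,W) → sL=4/5, sR=100/97, mL=50/97, mR=-888/485
obs B: pose=(8,-6,S) → sL=100/293, sR=4/9, mL=2/9, mR=-2072/2637
sensor matrix S = [[4/5, 100/97], [100/293, 4/9]]; det S = 4736/1278945
solve [mL_A; mL_B] = S·[w00; w01] and [mR_A; mR_B] = S·[w10; w11]:
  w00 = 0, w01 = 1/2, w10 = -1, w11 = -1

0 1/2 -1 -1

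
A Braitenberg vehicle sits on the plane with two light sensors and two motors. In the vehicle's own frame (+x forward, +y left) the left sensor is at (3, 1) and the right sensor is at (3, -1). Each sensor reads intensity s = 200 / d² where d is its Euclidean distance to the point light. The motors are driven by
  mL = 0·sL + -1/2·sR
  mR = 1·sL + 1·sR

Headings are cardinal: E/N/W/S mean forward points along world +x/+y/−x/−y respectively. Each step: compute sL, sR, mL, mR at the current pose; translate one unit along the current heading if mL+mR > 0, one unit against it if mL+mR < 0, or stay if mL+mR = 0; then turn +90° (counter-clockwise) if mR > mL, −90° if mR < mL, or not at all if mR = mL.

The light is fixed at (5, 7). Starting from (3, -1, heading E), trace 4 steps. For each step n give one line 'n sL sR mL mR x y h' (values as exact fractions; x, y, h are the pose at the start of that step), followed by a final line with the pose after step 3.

0 4 100/41 -50/41 264/41 3 -1 E
1 200/29 8 -4 432/29 4 -1 N
2 5/2 50/13 -25/13 165/26 4 0 W
3 200/101 200/109 -100/109 42000/11009 3 0 S
final 3 -1 E

n=0: pose=(3,-1,E); sL=4, sR=100/41; mL=-50/41, mR=264/41; mL+mR=214/41 → advance +1; mR−mL=314/41 → turn +1·90°
n=1: pose=(4,-1,N); sL=200/29, sR=8; mL=-4, mR=432/29; mL+mR=316/29 → advance +1; mR−mL=548/29 → turn +1·90°
n=2: pose=(4,0,W); sL=5/2, sR=50/13; mL=-25/13, mR=165/26; mL+mR=115/26 → advance +1; mR−mL=215/26 → turn +1·90°
n=3: pose=(3,0,S); sL=200/101, sR=200/109; mL=-100/109, mR=42000/11009; mL+mR=31900/11009 → advance +1; mR−mL=52100/11009 → turn +1·90°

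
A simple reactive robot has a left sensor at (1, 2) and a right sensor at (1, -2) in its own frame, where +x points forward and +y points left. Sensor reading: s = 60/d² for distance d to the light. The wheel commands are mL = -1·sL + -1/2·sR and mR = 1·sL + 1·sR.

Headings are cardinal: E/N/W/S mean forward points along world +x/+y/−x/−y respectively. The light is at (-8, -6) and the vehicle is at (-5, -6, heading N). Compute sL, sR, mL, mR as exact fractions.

left sensor world pos  = (-7, -5); dL² = 2
right sensor world pos = (-3, -5); dR² = 26
sL = 60/2 = 30
sR = 60/26 = 30/13
mL = -1·sL + -1/2·sR = -405/13
mR = 1·sL + 1·sR = 420/13

30 30/13 -405/13 420/13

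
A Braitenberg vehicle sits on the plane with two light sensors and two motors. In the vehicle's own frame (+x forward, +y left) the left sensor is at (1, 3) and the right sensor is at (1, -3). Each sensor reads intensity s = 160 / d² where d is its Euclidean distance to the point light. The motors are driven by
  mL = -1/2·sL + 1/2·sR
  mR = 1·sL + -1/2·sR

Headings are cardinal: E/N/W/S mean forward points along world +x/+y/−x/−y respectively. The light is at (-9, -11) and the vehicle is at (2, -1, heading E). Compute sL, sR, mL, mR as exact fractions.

left sensor world pos  = (3, 2); dL² = 313
right sensor world pos = (3, -4); dR² = 193
sL = 160/313 = 160/313
sR = 160/193 = 160/193
mL = -1/2·sL + 1/2·sR = 9600/60409
mR = 1·sL + -1/2·sR = 5840/60409

160/313 160/193 9600/60409 5840/60409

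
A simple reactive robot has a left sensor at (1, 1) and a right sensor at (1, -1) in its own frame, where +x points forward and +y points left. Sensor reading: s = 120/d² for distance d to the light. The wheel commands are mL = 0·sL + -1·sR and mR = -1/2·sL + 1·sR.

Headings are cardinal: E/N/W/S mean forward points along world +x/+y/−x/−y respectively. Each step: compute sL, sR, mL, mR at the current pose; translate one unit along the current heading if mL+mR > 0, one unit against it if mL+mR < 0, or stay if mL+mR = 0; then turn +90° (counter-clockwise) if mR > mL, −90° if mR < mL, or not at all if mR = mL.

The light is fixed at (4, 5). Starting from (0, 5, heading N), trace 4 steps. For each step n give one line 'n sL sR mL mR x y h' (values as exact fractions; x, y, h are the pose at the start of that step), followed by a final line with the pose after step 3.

0 60/13 12 -12 126/13 0 5 N
1 120/29 24/5 -24/5 396/145 0 4 W
2 15 6 -6 -3/2 1 4 S
3 24 24 -24 12 1 5 E
final 0 5 N

n=0: pose=(0,5,N); sL=60/13, sR=12; mL=-12, mR=126/13; mL+mR=-30/13 → advance -1; mR−mL=282/13 → turn +1·90°
n=1: pose=(0,4,W); sL=120/29, sR=24/5; mL=-24/5, mR=396/145; mL+mR=-60/29 → advance -1; mR−mL=1092/145 → turn +1·90°
n=2: pose=(1,4,S); sL=15, sR=6; mL=-6, mR=-3/2; mL+mR=-15/2 → advance -1; mR−mL=9/2 → turn +1·90°
n=3: pose=(1,5,E); sL=24, sR=24; mL=-24, mR=12; mL+mR=-12 → advance -1; mR−mL=36 → turn +1·90°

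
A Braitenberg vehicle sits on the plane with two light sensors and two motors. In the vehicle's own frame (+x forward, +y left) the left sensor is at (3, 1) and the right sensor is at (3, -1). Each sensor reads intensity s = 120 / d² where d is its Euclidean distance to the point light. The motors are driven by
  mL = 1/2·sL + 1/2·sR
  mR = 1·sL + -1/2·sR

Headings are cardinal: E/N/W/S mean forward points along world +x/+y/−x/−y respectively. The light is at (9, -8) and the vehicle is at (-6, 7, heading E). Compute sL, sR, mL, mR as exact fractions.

3/10 6/17 111/340 21/170

left sensor world pos  = (-3, 8); dL² = 400
right sensor world pos = (-3, 6); dR² = 340
sL = 120/400 = 3/10
sR = 120/340 = 6/17
mL = 1/2·sL + 1/2·sR = 111/340
mR = 1·sL + -1/2·sR = 21/170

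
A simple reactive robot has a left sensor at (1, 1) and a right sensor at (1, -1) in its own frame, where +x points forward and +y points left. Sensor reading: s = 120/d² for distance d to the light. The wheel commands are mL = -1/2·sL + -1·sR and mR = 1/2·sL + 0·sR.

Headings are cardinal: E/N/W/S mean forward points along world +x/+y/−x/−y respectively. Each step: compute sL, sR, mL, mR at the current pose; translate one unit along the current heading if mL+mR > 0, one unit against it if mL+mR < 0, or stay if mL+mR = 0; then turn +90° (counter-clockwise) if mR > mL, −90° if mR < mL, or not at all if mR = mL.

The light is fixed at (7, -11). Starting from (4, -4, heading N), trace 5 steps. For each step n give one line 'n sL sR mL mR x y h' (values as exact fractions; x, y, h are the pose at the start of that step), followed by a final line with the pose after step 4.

n=0: pose=(4,-4,N); sL=3/2, sR=30/17; mL=-171/68, mR=3/4; mL+mR=-30/17 → advance -1; mR−mL=111/34 → turn +1·90°
n=1: pose=(4,-5,W); sL=120/41, sR=24/13; mL=-1764/533, mR=60/41; mL+mR=-24/13 → advance -1; mR−mL=2544/533 → turn +1·90°
n=2: pose=(5,-5,S); sL=60/13, sR=60/17; mL=-1290/221, mR=30/13; mL+mR=-60/17 → advance -1; mR−mL=1800/221 → turn +1·90°
n=3: pose=(5,-4,E); sL=24/13, sR=120/37; mL=-2004/481, mR=12/13; mL+mR=-120/37 → advance -1; mR−mL=2448/481 → turn +1·90°
n=4: pose=(4,-4,N); sL=3/2, sR=30/17; mL=-171/68, mR=3/4; mL+mR=-30/17 → advance -1; mR−mL=111/34 → turn +1·90°

0 3/2 30/17 -171/68 3/4 4 -4 N
1 120/41 24/13 -1764/533 60/41 4 -5 W
2 60/13 60/17 -1290/221 30/13 5 -5 S
3 24/13 120/37 -2004/481 12/13 5 -4 E
4 3/2 30/17 -171/68 3/4 4 -4 N
final 4 -5 W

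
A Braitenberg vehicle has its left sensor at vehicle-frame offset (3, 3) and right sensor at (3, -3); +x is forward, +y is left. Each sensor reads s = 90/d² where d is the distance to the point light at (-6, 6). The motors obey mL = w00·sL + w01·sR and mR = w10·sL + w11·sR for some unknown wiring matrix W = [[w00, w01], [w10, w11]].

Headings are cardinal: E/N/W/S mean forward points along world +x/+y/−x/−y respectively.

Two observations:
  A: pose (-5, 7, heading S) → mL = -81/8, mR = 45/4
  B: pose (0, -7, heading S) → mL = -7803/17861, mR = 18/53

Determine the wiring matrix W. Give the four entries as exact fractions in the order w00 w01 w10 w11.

obs A: pose=(-5,7,S) → sL=9/2, sR=45/4, mL=-81/8, mR=45/4
obs B: pose=(0,-7,S) → sL=90/337, sR=18/53, mL=-7803/17861, mR=18/53
sensor matrix S = [[9/2, 45/4], [90/337, 18/53]]; det S = -52731/35722
solve [mL_A; mL_B] = S·[w00; w01] and [mR_A; mR_B] = S·[w10; w11]:
  w00 = -1, w01 = -1/2, w10 = 0, w11 = 1

-1 -1/2 0 1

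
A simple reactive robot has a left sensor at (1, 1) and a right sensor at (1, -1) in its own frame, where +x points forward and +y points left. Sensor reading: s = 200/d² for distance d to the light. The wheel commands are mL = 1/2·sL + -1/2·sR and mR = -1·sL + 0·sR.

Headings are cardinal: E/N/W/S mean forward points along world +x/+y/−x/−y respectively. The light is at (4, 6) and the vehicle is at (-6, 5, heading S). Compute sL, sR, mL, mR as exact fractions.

left sensor world pos  = (-5, 4); dL² = 85
right sensor world pos = (-7, 4); dR² = 125
sL = 200/85 = 40/17
sR = 200/125 = 8/5
mL = 1/2·sL + -1/2·sR = 32/85
mR = -1·sL + 0·sR = -40/17

40/17 8/5 32/85 -40/17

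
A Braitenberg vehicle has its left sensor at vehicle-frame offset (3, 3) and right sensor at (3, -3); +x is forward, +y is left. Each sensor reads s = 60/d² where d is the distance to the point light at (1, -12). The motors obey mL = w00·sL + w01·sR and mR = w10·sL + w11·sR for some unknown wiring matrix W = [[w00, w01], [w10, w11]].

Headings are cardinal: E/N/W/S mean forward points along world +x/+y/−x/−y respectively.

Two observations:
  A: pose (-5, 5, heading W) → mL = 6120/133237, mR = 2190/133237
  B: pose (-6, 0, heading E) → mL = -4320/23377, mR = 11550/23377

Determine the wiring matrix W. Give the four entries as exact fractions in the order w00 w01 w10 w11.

1/2 -1/2 -1/2 1

obs A: pose=(-5,5,W) → sL=60/277, sR=60/481, mL=6120/133237, mR=2190/133237
obs B: pose=(-6,0,E) → sL=60/241, sR=60/97, mL=-4320/23377, mR=11550/23377
sensor matrix S = [[60/277, 60/481], [60/241, 60/97]]; det S = 320587200/3114681349
solve [mL_A; mL_B] = S·[w00; w01] and [mR_A; mR_B] = S·[w10; w11]:
  w00 = 1/2, w01 = -1/2, w10 = -1/2, w11 = 1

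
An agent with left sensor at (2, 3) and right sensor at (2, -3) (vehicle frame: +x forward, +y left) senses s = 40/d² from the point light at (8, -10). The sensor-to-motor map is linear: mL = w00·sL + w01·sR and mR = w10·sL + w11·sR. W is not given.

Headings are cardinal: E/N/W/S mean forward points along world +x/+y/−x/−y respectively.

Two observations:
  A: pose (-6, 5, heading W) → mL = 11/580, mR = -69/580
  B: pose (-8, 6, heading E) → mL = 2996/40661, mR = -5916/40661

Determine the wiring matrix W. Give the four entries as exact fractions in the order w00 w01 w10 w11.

-1/2 1 -1/2 -1

obs A: pose=(-6,5,W) → sL=1/10, sR=2/29, mL=11/580, mR=-69/580
obs B: pose=(-8,6,E) → sL=40/557, sR=8/73, mL=2996/40661, mR=-5916/40661
sensor matrix S = [[1/10, 2/29], [40/557, 8/73]]; det S = 35412/5895845
solve [mL_A; mL_B] = S·[w00; w01] and [mR_A; mR_B] = S·[w10; w11]:
  w00 = -1/2, w01 = 1, w10 = -1/2, w11 = -1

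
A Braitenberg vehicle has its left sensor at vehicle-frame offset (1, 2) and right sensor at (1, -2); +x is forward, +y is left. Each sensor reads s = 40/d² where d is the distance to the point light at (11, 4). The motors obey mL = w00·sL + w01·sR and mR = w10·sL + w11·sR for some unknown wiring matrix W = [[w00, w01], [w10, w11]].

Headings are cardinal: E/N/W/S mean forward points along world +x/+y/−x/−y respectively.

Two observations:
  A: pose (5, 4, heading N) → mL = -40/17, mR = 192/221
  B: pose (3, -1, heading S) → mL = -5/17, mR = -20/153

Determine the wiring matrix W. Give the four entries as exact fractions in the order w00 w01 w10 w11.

obs A: pose=(5,4,N) → sL=8/13, sR=40/17, mL=-40/17, mR=192/221
obs B: pose=(3,-1,S) → sL=5/9, sR=5/17, mL=-5/17, mR=-20/153
sensor matrix S = [[8/13, 40/17], [5/9, 5/17]]; det S = -2240/1989
solve [mL_A; mL_B] = S·[w00; w01] and [mR_A; mR_B] = S·[w10; w11]:
  w00 = 0, w01 = -1, w10 = -1/2, w11 = 1/2

0 -1 -1/2 1/2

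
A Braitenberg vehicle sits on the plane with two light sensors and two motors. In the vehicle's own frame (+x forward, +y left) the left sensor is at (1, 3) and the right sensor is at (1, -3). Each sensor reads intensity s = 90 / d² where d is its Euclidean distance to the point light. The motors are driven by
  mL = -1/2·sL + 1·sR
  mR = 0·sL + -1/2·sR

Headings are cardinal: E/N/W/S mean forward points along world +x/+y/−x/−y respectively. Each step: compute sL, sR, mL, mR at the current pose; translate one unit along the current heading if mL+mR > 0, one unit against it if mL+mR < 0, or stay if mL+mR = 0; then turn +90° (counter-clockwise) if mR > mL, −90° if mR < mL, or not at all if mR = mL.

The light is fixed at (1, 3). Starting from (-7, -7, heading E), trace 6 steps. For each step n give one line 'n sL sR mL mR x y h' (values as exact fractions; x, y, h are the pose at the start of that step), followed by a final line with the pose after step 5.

n=0: pose=(-7,-7,E); sL=45/49, sR=45/109; mL=-495/10682, mR=-45/218; mL+mR=-1350/5341 → advance -1; mR−mL=-855/5341 → turn -1·90°
n=1: pose=(-8,-7,S); sL=90/157, sR=18/53; mL=441/8321, mR=-9/53; mL+mR=-972/8321 → advance -1; mR−mL=-1854/8321 → turn -1·90°
n=2: pose=(-8,-6,W); sL=45/122, sR=45/68; mL=495/1037, mR=-45/136; mL+mR=1215/8296 → advance +1; mR−mL=-6705/8296 → turn -1·90°
n=3: pose=(-9,-6,N); sL=90/233, sR=90/113; mL=15885/26329, mR=-45/113; mL+mR=5400/26329 → advance +1; mR−mL=-26370/26329 → turn -1·90°
n=4: pose=(-9,-5,E); sL=45/53, sR=45/101; mL=225/10706, mR=-45/202; mL+mR=-1080/5353 → advance -1; mR−mL=-1305/5353 → turn -1·90°
n=5: pose=(-10,-5,S); sL=18/29, sR=90/277; mL=117/8033, mR=-45/277; mL+mR=-1188/8033 → advance -1; mR−mL=-1422/8033 → turn -1·90°

0 45/49 45/109 -495/10682 -45/218 -7 -7 E
1 90/157 18/53 441/8321 -9/53 -8 -7 S
2 45/122 45/68 495/1037 -45/136 -8 -6 W
3 90/233 90/113 15885/26329 -45/113 -9 -6 N
4 45/53 45/101 225/10706 -45/202 -9 -5 E
5 18/29 90/277 117/8033 -45/277 -10 -5 S
final -10 -4 W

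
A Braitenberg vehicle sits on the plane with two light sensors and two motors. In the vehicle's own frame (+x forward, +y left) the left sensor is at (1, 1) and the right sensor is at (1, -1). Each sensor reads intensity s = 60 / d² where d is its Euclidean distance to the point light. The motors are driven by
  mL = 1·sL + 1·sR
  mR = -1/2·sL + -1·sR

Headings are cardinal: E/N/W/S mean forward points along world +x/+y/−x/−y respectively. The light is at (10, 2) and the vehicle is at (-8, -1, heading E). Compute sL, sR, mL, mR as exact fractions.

left sensor world pos  = (-7, 0); dL² = 293
right sensor world pos = (-7, -2); dR² = 305
sL = 60/293 = 60/293
sR = 60/305 = 12/61
mL = 1·sL + 1·sR = 7176/17873
mR = -1/2·sL + -1·sR = -5346/17873

60/293 12/61 7176/17873 -5346/17873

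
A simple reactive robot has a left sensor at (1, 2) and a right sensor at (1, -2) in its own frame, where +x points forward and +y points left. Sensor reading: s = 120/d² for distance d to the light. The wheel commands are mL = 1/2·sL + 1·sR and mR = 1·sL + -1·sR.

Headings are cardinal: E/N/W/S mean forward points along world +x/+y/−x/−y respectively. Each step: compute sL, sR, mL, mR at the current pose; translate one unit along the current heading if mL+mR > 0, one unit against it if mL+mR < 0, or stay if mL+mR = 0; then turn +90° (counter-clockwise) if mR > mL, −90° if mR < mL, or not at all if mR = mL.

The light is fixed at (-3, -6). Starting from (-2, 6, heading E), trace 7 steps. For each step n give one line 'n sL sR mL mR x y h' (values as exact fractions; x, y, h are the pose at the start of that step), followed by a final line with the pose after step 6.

0 3/5 15/13 189/130 -36/65 -2 6 E
1 120/137 120/121 23700/16577 -1920/16577 -1 6 S
2 60/41 12/17 1002/697 528/697 -1 5 W
3 24/29 40/51 1772/1479 64/1479 -2 5 N
4 3/5 15/13 189/130 -36/65 -2 6 E
5 120/137 120/121 23700/16577 -1920/16577 -1 6 S
6 60/41 12/17 1002/697 528/697 -1 5 W
final -2 5 N

n=0: pose=(-2,6,E); sL=3/5, sR=15/13; mL=189/130, mR=-36/65; mL+mR=9/10 → advance +1; mR−mL=-261/130 → turn -1·90°
n=1: pose=(-1,6,S); sL=120/137, sR=120/121; mL=23700/16577, mR=-1920/16577; mL+mR=180/137 → advance +1; mR−mL=-25620/16577 → turn -1·90°
n=2: pose=(-1,5,W); sL=60/41, sR=12/17; mL=1002/697, mR=528/697; mL+mR=90/41 → advance +1; mR−mL=-474/697 → turn -1·90°
n=3: pose=(-2,5,N); sL=24/29, sR=40/51; mL=1772/1479, mR=64/1479; mL+mR=36/29 → advance +1; mR−mL=-1708/1479 → turn -1·90°
n=4: pose=(-2,6,E); sL=3/5, sR=15/13; mL=189/130, mR=-36/65; mL+mR=9/10 → advance +1; mR−mL=-261/130 → turn -1·90°
n=5: pose=(-1,6,S); sL=120/137, sR=120/121; mL=23700/16577, mR=-1920/16577; mL+mR=180/137 → advance +1; mR−mL=-25620/16577 → turn -1·90°
n=6: pose=(-1,5,W); sL=60/41, sR=12/17; mL=1002/697, mR=528/697; mL+mR=90/41 → advance +1; mR−mL=-474/697 → turn -1·90°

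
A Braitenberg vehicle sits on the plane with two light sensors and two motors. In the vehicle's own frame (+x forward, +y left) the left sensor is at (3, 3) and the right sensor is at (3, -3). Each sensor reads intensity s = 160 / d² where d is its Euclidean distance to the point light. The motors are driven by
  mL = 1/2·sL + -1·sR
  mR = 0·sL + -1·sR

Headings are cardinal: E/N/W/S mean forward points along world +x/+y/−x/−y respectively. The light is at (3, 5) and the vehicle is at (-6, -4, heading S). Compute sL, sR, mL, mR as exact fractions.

left sensor world pos  = (-3, -7); dL² = 180
right sensor world pos = (-9, -7); dR² = 288
sL = 160/180 = 8/9
sR = 160/288 = 5/9
mL = 1/2·sL + -1·sR = -1/9
mR = 0·sL + -1·sR = -5/9

8/9 5/9 -1/9 -5/9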